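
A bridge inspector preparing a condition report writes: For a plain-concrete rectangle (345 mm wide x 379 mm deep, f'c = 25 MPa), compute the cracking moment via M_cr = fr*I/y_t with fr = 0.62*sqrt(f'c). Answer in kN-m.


fr = 0.62 * sqrt(25) = 0.62 * 5.0 = 3.1 MPa
I = 345 * 379^3 / 12 = 1565148246.25 mm^4
y_t = 189.5 mm
M_cr = fr * I / y_t = 3.1 * 1565148246.25 / 189.5 N-mm
= 25.604 kN-m

25.604 kN-m


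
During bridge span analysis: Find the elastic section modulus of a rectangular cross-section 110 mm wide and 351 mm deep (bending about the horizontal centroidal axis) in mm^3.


S = b * h^2 / 6
= 110 * 351^2 / 6
= 110 * 123201 / 6
= 2258685.0 mm^3

2258685.0 mm^3


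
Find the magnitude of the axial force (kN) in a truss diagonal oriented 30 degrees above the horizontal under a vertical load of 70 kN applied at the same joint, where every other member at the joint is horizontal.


At the joint, only the diagonal has a vertical component, so vertical equilibrium gives:
F * sin(30) = 70
F = 70 / sin(30)
= 70 / 0.5
= 140.0 kN

140.0 kN


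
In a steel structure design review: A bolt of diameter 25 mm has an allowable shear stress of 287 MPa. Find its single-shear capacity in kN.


A = pi * d^2 / 4 = pi * 25^2 / 4 = 490.8739 mm^2
V = f_v * A / 1000 = 287 * 490.8739 / 1000
= 140.8808 kN

140.8808 kN


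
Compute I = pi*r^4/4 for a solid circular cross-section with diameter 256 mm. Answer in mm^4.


r = d / 2 = 256 / 2 = 128.0 mm
I = pi * r^4 / 4 = pi * 128.0^4 / 4
= 210828714.13 mm^4

210828714.13 mm^4


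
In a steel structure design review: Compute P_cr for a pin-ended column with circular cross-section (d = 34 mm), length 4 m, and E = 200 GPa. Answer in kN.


I = pi * d^4 / 64 = 65597.24 mm^4
L = 4000.0 mm
P_cr = pi^2 * E * I / L^2
= 9.8696 * 200000.0 * 65597.24 / 4000.0^2
= 8092.74 N = 8.0927 kN

8.0927 kN


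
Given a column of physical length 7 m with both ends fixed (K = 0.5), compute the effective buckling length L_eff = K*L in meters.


L_eff = K * L
= 0.5 * 7
= 3.5 m

3.5 m


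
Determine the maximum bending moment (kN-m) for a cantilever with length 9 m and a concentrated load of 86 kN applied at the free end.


For a cantilever with a point load at the free end:
M_max = P * L = 86 * 9 = 774 kN-m

774 kN-m


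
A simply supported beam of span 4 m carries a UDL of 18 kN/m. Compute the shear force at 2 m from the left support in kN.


R_A = w * L / 2 = 18 * 4 / 2 = 36.0 kN
V(x) = R_A - w * x = 36.0 - 18 * 2
= 0.0 kN

0.0 kN


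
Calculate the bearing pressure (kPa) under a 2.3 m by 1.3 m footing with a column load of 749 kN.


A = 2.3 * 1.3 = 2.99 m^2
q = P / A = 749 / 2.99
= 250.5017 kPa

250.5017 kPa


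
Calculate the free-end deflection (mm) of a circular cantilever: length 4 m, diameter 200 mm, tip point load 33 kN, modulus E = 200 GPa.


I = pi * d^4 / 64 = pi * 200^4 / 64 = 78539816.34 mm^4
L = 4000.0 mm, P = 33000.0 N, E = 200000.0 MPa
delta = P * L^3 / (3 * E * I)
= 33000.0 * 4000.0^3 / (3 * 200000.0 * 78539816.34)
= 44.818 mm

44.818 mm


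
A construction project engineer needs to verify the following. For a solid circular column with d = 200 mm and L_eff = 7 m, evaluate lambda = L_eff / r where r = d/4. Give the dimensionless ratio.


Radius of gyration r = d / 4 = 200 / 4 = 50.0 mm
L_eff = 7000.0 mm
Slenderness ratio = L / r = 7000.0 / 50.0 = 140.0 (dimensionless)

140.0 (dimensionless)


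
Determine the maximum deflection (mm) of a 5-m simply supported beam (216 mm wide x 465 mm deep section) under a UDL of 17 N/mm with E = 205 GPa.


I = 216 * 465^3 / 12 = 1809803250.0 mm^4
L = 5000.0 mm, w = 17 N/mm, E = 205000.0 MPa
delta = 5 * w * L^4 / (384 * E * I)
= 5 * 17 * 5000.0^4 / (384 * 205000.0 * 1809803250.0)
= 0.3729 mm

0.3729 mm


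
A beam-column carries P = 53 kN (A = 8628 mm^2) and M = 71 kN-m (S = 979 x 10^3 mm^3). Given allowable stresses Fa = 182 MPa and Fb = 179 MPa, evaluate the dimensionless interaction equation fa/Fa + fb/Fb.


f_a = P / A = 53000.0 / 8628 = 6.1428 MPa
f_b = M / S = 71000000.0 / 979000.0 = 72.523 MPa
Ratio = f_a / Fa + f_b / Fb
= 6.1428 / 182 + 72.523 / 179
= 0.4389 (dimensionless)

0.4389 (dimensionless)


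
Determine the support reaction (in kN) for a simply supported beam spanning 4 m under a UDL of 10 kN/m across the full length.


Total load = w * L = 10 * 4 = 40 kN
By symmetry, each reaction R = total / 2 = 40 / 2 = 20.0 kN

20.0 kN


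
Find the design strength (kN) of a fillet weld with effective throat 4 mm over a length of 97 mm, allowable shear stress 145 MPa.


Strength = throat * length * allowable stress
= 4 * 97 * 145 N
= 56260 N
= 56.26 kN

56.26 kN


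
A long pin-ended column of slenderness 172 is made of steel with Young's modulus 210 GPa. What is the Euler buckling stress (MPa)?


sigma_cr = pi^2 * E / lambda^2
= 9.8696 * 210000.0 / 172^2
= 9.8696 * 210000.0 / 29584
= 70.0587 MPa

70.0587 MPa


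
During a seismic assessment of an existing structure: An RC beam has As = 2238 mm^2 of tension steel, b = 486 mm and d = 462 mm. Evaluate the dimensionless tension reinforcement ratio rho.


rho = As / (b * d)
= 2238 / (486 * 462)
= 2238 / 224532
= 0.009967 (dimensionless)

0.009967 (dimensionless)


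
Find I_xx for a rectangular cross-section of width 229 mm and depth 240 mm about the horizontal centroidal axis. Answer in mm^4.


I = b * h^3 / 12
= 229 * 240^3 / 12
= 229 * 13824000 / 12
= 263808000.0 mm^4

263808000.0 mm^4


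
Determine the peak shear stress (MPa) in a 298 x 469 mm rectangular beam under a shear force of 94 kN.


A = b * h = 298 * 469 = 139762 mm^2
V = 94 kN = 94000.0 N
tau_max = 1.5 * V / A = 1.5 * 94000.0 / 139762
= 1.0089 MPa

1.0089 MPa


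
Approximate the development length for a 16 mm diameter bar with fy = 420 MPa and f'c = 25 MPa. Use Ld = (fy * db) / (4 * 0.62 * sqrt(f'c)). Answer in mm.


Ld = (fy * db) / (4 * 0.62 * sqrt(f'c))
= (420 * 16) / (4 * 0.62 * sqrt(25))
= 6720 / 12.4
= 541.94 mm

541.94 mm


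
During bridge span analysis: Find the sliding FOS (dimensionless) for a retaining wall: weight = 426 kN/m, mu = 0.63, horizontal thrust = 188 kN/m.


Resisting force = mu * W = 0.63 * 426 = 268.38 kN/m
FOS = Resisting / Driving = 268.38 / 188
= 1.4276 (dimensionless)

1.4276 (dimensionless)


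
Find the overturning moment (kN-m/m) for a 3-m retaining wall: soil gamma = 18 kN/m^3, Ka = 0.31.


Pa = 0.5 * Ka * gamma * H^2
= 0.5 * 0.31 * 18 * 3^2
= 25.11 kN/m
Arm = H / 3 = 3 / 3 = 1.0 m
Mo = Pa * arm = Pa * H / 3 = 25.11 * 3 / 3 = 25.11 kN-m/m

25.11 kN-m/m


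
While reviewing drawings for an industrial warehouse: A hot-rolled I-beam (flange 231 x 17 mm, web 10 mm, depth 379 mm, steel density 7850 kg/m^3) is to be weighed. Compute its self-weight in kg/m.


A_flanges = 2 * 231 * 17 = 7854 mm^2
A_web = (379 - 2 * 17) * 10 = 3450 mm^2
A_total = 7854 + 3450 = 11304 mm^2 = 0.011304 m^2
Weight = rho * A = 7850 * 0.011304 = 88.7364 kg/m

88.7364 kg/m


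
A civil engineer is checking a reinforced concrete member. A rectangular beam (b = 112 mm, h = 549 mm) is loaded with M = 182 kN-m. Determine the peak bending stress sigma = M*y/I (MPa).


I = b * h^3 / 12 = 112 * 549^3 / 12 = 1544378724.0 mm^4
y = h / 2 = 549 / 2 = 274.5 mm
M = 182 kN-m = 182000000.0 N-mm
sigma = M * y / I = 182000000.0 * 274.5 / 1544378724.0
= 32.35 MPa

32.35 MPa


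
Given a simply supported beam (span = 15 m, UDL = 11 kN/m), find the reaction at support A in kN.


Total load = w * L = 11 * 15 = 165 kN
By symmetry, each reaction R = total / 2 = 165 / 2 = 82.5 kN

82.5 kN


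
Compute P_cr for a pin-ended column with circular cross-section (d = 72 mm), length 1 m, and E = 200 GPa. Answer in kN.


I = pi * d^4 / 64 = 1319167.32 mm^4
L = 1000.0 mm
P_cr = pi^2 * E * I / L^2
= 9.8696 * 200000.0 * 1319167.32 / 1000.0^2
= 2603931.92 N = 2603.9319 kN

2603.9319 kN


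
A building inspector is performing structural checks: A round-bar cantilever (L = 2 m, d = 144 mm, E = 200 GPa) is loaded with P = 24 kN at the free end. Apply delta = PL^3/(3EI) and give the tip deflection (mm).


I = pi * d^4 / 64 = pi * 144^4 / 64 = 21106677.15 mm^4
L = 2000.0 mm, P = 24000.0 N, E = 200000.0 MPa
delta = P * L^3 / (3 * E * I)
= 24000.0 * 2000.0^3 / (3 * 200000.0 * 21106677.15)
= 15.1611 mm

15.1611 mm


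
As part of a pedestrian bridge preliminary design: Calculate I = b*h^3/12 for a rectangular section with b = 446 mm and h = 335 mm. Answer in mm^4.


I = b * h^3 / 12
= 446 * 335^3 / 12
= 446 * 37595375 / 12
= 1397294770.83 mm^4

1397294770.83 mm^4


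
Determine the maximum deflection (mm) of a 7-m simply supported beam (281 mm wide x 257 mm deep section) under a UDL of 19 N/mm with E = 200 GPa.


I = 281 * 257^3 / 12 = 397488386.08 mm^4
L = 7000.0 mm, w = 19 N/mm, E = 200000.0 MPa
delta = 5 * w * L^4 / (384 * E * I)
= 5 * 19 * 7000.0^4 / (384 * 200000.0 * 397488386.08)
= 7.4719 mm

7.4719 mm


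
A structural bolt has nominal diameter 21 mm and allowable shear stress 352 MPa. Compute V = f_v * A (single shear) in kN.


A = pi * d^2 / 4 = pi * 21^2 / 4 = 346.3606 mm^2
V = f_v * A / 1000 = 352 * 346.3606 / 1000
= 121.9189 kN

121.9189 kN


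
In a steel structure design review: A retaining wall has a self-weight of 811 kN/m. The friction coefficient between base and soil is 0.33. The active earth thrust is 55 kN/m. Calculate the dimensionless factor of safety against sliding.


Resisting force = mu * W = 0.33 * 811 = 267.63 kN/m
FOS = Resisting / Driving = 267.63 / 55
= 4.866 (dimensionless)

4.866 (dimensionless)


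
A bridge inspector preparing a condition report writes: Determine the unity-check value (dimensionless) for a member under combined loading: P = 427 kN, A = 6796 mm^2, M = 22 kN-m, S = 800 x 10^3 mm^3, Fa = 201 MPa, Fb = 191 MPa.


f_a = P / A = 427000.0 / 6796 = 62.8311 MPa
f_b = M / S = 22000000.0 / 800000.0 = 27.5 MPa
Ratio = f_a / Fa + f_b / Fb
= 62.8311 / 201 + 27.5 / 191
= 0.4566 (dimensionless)

0.4566 (dimensionless)


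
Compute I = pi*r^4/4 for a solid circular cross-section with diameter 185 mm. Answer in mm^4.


r = d / 2 = 185 / 2 = 92.5 mm
I = pi * r^4 / 4 = pi * 92.5^4 / 4
= 57498539.35 mm^4

57498539.35 mm^4


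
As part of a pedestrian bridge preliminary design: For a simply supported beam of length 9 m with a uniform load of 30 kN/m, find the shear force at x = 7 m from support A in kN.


R_A = w * L / 2 = 30 * 9 / 2 = 135.0 kN
V(x) = R_A - w * x = 135.0 - 30 * 7
= -75.0 kN

-75.0 kN


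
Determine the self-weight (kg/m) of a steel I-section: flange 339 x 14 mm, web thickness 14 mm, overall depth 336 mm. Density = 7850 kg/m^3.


A_flanges = 2 * 339 * 14 = 9492 mm^2
A_web = (336 - 2 * 14) * 14 = 4312 mm^2
A_total = 9492 + 4312 = 13804 mm^2 = 0.013804 m^2
Weight = rho * A = 7850 * 0.013804 = 108.3614 kg/m

108.3614 kg/m


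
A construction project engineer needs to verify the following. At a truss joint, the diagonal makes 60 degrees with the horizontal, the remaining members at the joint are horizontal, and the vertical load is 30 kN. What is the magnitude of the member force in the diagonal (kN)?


At the joint, only the diagonal has a vertical component, so vertical equilibrium gives:
F * sin(60) = 30
F = 30 / sin(60)
= 30 / 0.866025
= 34.64 kN

34.64 kN


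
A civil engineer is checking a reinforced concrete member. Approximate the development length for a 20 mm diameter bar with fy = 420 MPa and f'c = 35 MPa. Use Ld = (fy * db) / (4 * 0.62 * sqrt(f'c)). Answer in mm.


Ld = (fy * db) / (4 * 0.62 * sqrt(f'c))
= (420 * 20) / (4 * 0.62 * sqrt(35))
= 8400 / 14.6719
= 572.52 mm

572.52 mm


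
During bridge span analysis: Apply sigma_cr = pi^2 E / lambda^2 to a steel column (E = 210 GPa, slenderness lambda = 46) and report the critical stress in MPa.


sigma_cr = pi^2 * E / lambda^2
= 9.8696 * 210000.0 / 46^2
= 9.8696 * 210000.0 / 2116
= 979.4976 MPa

979.4976 MPa


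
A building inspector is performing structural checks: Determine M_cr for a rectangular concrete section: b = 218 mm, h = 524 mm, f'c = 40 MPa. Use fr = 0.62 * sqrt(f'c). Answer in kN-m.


fr = 0.62 * sqrt(40) = 0.62 * 6.3246 = 3.9212 MPa
I = 218 * 524^3 / 12 = 2613780469.33 mm^4
y_t = 262.0 mm
M_cr = fr * I / y_t = 3.9212 * 2613780469.33 / 262.0 N-mm
= 39.1192 kN-m

39.1192 kN-m


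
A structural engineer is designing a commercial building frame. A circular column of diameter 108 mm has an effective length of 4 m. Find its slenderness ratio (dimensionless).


Radius of gyration r = d / 4 = 108 / 4 = 27.0 mm
L_eff = 4000.0 mm
Slenderness ratio = L / r = 4000.0 / 27.0 = 148.15 (dimensionless)

148.15 (dimensionless)


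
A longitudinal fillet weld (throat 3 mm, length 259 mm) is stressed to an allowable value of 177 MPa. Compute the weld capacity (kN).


Strength = throat * length * allowable stress
= 3 * 259 * 177 N
= 137529 N
= 137.53 kN

137.53 kN


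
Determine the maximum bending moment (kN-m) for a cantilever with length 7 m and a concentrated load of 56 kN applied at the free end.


For a cantilever with a point load at the free end:
M_max = P * L = 56 * 7 = 392 kN-m

392 kN-m


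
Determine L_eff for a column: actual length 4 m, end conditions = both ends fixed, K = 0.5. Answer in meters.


L_eff = K * L
= 0.5 * 4
= 2.0 m

2.0 m


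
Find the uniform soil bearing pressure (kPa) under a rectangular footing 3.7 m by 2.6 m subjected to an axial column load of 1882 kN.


A = 3.7 * 2.6 = 9.62 m^2
q = P / A = 1882 / 9.62
= 195.6341 kPa

195.6341 kPa


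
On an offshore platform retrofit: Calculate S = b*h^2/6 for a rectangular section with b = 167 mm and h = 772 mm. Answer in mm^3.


S = b * h^2 / 6
= 167 * 772^2 / 6
= 167 * 595984 / 6
= 16588221.33 mm^3

16588221.33 mm^3


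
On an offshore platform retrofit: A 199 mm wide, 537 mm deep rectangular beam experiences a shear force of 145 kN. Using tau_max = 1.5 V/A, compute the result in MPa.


A = b * h = 199 * 537 = 106863 mm^2
V = 145 kN = 145000.0 N
tau_max = 1.5 * V / A = 1.5 * 145000.0 / 106863
= 2.0353 MPa

2.0353 MPa


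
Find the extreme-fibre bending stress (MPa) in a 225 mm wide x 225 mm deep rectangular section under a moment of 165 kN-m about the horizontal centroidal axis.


I = b * h^3 / 12 = 225 * 225^3 / 12 = 213574218.75 mm^4
y = h / 2 = 225 / 2 = 112.5 mm
M = 165 kN-m = 165000000.0 N-mm
sigma = M * y / I = 165000000.0 * 112.5 / 213574218.75
= 86.91 MPa

86.91 MPa


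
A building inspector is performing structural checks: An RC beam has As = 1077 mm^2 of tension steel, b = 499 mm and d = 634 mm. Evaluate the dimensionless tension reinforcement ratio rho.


rho = As / (b * d)
= 1077 / (499 * 634)
= 1077 / 316366
= 0.003404 (dimensionless)

0.003404 (dimensionless)


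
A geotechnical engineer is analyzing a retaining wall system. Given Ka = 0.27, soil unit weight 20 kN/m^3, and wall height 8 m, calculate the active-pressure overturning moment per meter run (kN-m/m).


Pa = 0.5 * Ka * gamma * H^2
= 0.5 * 0.27 * 20 * 8^2
= 172.8 kN/m
Arm = H / 3 = 8 / 3 = 2.6667 m
Mo = Pa * arm = Pa * H / 3 = 172.8 * 8 / 3 = 460.8 kN-m/m

460.8 kN-m/m


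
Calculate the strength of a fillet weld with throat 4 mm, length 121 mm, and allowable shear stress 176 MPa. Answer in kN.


Strength = throat * length * allowable stress
= 4 * 121 * 176 N
= 85184 N
= 85.18 kN

85.18 kN


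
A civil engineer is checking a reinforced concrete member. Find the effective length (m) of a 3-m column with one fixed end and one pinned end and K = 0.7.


L_eff = K * L
= 0.7 * 3
= 2.1 m

2.1 m


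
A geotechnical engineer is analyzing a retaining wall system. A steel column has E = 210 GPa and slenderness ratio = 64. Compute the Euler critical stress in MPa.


sigma_cr = pi^2 * E / lambda^2
= 9.8696 * 210000.0 / 64^2
= 9.8696 * 210000.0 / 4096
= 506.01 MPa

506.01 MPa


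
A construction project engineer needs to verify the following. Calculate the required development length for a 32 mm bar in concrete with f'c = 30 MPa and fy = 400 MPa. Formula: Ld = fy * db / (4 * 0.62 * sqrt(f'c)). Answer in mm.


Ld = (fy * db) / (4 * 0.62 * sqrt(f'c))
= (400 * 32) / (4 * 0.62 * sqrt(30))
= 12800 / 13.5835
= 942.32 mm

942.32 mm


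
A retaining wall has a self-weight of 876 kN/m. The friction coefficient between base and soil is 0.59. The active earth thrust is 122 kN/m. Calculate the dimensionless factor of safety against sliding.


Resisting force = mu * W = 0.59 * 876 = 516.84 kN/m
FOS = Resisting / Driving = 516.84 / 122
= 4.2364 (dimensionless)

4.2364 (dimensionless)


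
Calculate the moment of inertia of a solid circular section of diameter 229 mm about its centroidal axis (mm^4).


r = d / 2 = 229 / 2 = 114.5 mm
I = pi * r^4 / 4 = pi * 114.5^4 / 4
= 134993180.01 mm^4

134993180.01 mm^4


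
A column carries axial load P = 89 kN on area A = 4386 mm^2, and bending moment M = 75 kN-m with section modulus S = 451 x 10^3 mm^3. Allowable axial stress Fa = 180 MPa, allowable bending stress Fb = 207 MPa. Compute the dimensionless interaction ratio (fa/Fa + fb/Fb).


f_a = P / A = 89000.0 / 4386 = 20.2918 MPa
f_b = M / S = 75000000.0 / 451000.0 = 166.2971 MPa
Ratio = f_a / Fa + f_b / Fb
= 20.2918 / 180 + 166.2971 / 207
= 0.9161 (dimensionless)

0.9161 (dimensionless)


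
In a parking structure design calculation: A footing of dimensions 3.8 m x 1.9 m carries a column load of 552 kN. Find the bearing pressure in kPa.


A = 3.8 * 1.9 = 7.22 m^2
q = P / A = 552 / 7.22
= 76.4543 kPa

76.4543 kPa


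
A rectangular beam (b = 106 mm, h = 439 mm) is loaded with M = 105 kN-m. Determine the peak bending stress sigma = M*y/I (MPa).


I = b * h^3 / 12 = 106 * 439^3 / 12 = 747339917.83 mm^4
y = h / 2 = 439 / 2 = 219.5 mm
M = 105 kN-m = 105000000.0 N-mm
sigma = M * y / I = 105000000.0 * 219.5 / 747339917.83
= 30.84 MPa

30.84 MPa


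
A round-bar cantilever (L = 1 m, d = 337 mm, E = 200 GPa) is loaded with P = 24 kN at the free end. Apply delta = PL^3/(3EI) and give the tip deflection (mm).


I = pi * d^4 / 64 = pi * 337^4 / 64 = 633125057.57 mm^4
L = 1000.0 mm, P = 24000.0 N, E = 200000.0 MPa
delta = P * L^3 / (3 * E * I)
= 24000.0 * 1000.0^3 / (3 * 200000.0 * 633125057.57)
= 0.0632 mm

0.0632 mm


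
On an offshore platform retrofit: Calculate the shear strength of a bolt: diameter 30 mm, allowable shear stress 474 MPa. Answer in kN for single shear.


A = pi * d^2 / 4 = pi * 30^2 / 4 = 706.8583 mm^2
V = f_v * A / 1000 = 474 * 706.8583 / 1000
= 335.0509 kN

335.0509 kN


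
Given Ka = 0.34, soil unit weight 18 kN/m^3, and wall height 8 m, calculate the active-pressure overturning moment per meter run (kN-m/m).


Pa = 0.5 * Ka * gamma * H^2
= 0.5 * 0.34 * 18 * 8^2
= 195.84 kN/m
Arm = H / 3 = 8 / 3 = 2.6667 m
Mo = Pa * arm = Pa * H / 3 = 195.84 * 8 / 3 = 522.24 kN-m/m

522.24 kN-m/m


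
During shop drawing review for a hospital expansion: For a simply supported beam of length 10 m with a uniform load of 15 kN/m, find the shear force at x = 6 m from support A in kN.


R_A = w * L / 2 = 15 * 10 / 2 = 75.0 kN
V(x) = R_A - w * x = 75.0 - 15 * 6
= -15.0 kN

-15.0 kN


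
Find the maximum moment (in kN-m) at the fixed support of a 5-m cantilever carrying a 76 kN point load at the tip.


For a cantilever with a point load at the free end:
M_max = P * L = 76 * 5 = 380 kN-m

380 kN-m


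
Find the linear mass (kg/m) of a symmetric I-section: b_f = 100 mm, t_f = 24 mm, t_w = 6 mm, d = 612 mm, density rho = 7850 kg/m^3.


A_flanges = 2 * 100 * 24 = 4800 mm^2
A_web = (612 - 2 * 24) * 6 = 3384 mm^2
A_total = 4800 + 3384 = 8184 mm^2 = 0.008184 m^2
Weight = rho * A = 7850 * 0.008184 = 64.2444 kg/m

64.2444 kg/m


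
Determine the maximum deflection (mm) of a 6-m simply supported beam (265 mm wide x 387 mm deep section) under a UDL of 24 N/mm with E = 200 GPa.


I = 265 * 387^3 / 12 = 1279963316.25 mm^4
L = 6000.0 mm, w = 24 N/mm, E = 200000.0 MPa
delta = 5 * w * L^4 / (384 * E * I)
= 5 * 24 * 6000.0^4 / (384 * 200000.0 * 1279963316.25)
= 1.5821 mm

1.5821 mm


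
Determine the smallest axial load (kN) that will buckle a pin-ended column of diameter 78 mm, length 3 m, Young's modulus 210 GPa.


I = pi * d^4 / 64 = 1816972.31 mm^4
L = 3000.0 mm
P_cr = pi^2 * E * I / L^2
= 9.8696 * 210000.0 * 1816972.31 / 3000.0^2
= 418431.95 N = 418.432 kN

418.432 kN


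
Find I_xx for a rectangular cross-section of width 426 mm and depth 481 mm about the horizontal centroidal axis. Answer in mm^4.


I = b * h^3 / 12
= 426 * 481^3 / 12
= 426 * 111284641 / 12
= 3950604755.5 mm^4

3950604755.5 mm^4


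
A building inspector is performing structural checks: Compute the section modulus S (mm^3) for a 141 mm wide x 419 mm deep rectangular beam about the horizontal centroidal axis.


S = b * h^2 / 6
= 141 * 419^2 / 6
= 141 * 175561 / 6
= 4125683.5 mm^3

4125683.5 mm^3


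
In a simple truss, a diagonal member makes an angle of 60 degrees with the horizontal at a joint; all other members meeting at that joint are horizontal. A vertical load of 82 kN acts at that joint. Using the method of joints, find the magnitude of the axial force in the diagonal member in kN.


At the joint, only the diagonal has a vertical component, so vertical equilibrium gives:
F * sin(60) = 82
F = 82 / sin(60)
= 82 / 0.866025
= 94.69 kN

94.69 kN


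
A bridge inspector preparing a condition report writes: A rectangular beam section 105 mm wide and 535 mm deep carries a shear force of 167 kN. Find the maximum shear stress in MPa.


A = b * h = 105 * 535 = 56175 mm^2
V = 167 kN = 167000.0 N
tau_max = 1.5 * V / A = 1.5 * 167000.0 / 56175
= 4.4593 MPa

4.4593 MPa


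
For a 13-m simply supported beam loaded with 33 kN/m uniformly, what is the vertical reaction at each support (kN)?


Total load = w * L = 33 * 13 = 429 kN
By symmetry, each reaction R = total / 2 = 429 / 2 = 214.5 kN

214.5 kN


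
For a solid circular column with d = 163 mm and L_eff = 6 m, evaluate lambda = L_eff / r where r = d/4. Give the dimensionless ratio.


Radius of gyration r = d / 4 = 163 / 4 = 40.75 mm
L_eff = 6000.0 mm
Slenderness ratio = L / r = 6000.0 / 40.75 = 147.24 (dimensionless)

147.24 (dimensionless)


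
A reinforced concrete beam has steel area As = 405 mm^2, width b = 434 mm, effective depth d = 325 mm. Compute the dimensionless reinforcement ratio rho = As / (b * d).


rho = As / (b * d)
= 405 / (434 * 325)
= 405 / 141050
= 0.002871 (dimensionless)

0.002871 (dimensionless)


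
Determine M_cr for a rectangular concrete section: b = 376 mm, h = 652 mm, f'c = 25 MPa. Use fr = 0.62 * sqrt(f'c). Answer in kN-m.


fr = 0.62 * sqrt(25) = 0.62 * 5.0 = 3.1 MPa
I = 376 * 652^3 / 12 = 8684591317.33 mm^4
y_t = 326.0 mm
M_cr = fr * I / y_t = 3.1 * 8684591317.33 / 326.0 N-mm
= 82.5835 kN-m

82.5835 kN-m


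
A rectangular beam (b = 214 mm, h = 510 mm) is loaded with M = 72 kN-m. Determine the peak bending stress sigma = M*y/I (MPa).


I = b * h^3 / 12 = 214 * 510^3 / 12 = 2365609500.0 mm^4
y = h / 2 = 510 / 2 = 255.0 mm
M = 72 kN-m = 72000000.0 N-mm
sigma = M * y / I = 72000000.0 * 255.0 / 2365609500.0
= 7.76 MPa

7.76 MPa


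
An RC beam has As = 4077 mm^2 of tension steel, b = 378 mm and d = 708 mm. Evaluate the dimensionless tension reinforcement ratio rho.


rho = As / (b * d)
= 4077 / (378 * 708)
= 4077 / 267624
= 0.015234 (dimensionless)

0.015234 (dimensionless)


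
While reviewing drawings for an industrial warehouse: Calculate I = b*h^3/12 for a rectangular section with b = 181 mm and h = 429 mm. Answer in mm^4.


I = b * h^3 / 12
= 181 * 429^3 / 12
= 181 * 78953589 / 12
= 1190883300.75 mm^4

1190883300.75 mm^4


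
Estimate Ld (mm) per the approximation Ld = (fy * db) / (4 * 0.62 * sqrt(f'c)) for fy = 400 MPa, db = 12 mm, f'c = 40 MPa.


Ld = (fy * db) / (4 * 0.62 * sqrt(f'c))
= (400 * 12) / (4 * 0.62 * sqrt(40))
= 4800 / 15.6849
= 306.03 mm

306.03 mm


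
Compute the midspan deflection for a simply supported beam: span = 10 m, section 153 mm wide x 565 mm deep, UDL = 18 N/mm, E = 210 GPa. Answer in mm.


I = 153 * 565^3 / 12 = 2299617093.75 mm^4
L = 10000.0 mm, w = 18 N/mm, E = 210000.0 MPa
delta = 5 * w * L^4 / (384 * E * I)
= 5 * 18 * 10000.0^4 / (384 * 210000.0 * 2299617093.75)
= 4.8533 mm

4.8533 mm


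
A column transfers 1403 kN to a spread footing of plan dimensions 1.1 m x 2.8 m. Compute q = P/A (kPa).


A = 1.1 * 2.8 = 3.08 m^2
q = P / A = 1403 / 3.08
= 455.5195 kPa

455.5195 kPa


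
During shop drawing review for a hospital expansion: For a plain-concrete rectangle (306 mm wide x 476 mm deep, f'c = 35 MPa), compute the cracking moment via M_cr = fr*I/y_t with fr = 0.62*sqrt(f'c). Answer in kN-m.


fr = 0.62 * sqrt(35) = 0.62 * 5.9161 = 3.668 MPa
I = 306 * 476^3 / 12 = 2750179488.0 mm^4
y_t = 238.0 mm
M_cr = fr * I / y_t = 3.668 * 2750179488.0 / 238.0 N-mm
= 42.3848 kN-m

42.3848 kN-m


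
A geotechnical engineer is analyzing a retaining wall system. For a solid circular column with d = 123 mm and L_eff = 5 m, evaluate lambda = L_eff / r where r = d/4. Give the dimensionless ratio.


Radius of gyration r = d / 4 = 123 / 4 = 30.75 mm
L_eff = 5000.0 mm
Slenderness ratio = L / r = 5000.0 / 30.75 = 162.6 (dimensionless)

162.6 (dimensionless)


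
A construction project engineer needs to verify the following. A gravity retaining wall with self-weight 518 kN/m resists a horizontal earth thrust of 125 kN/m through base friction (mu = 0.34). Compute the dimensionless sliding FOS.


Resisting force = mu * W = 0.34 * 518 = 176.12 kN/m
FOS = Resisting / Driving = 176.12 / 125
= 1.409 (dimensionless)

1.409 (dimensionless)


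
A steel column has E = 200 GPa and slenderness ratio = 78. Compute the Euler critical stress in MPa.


sigma_cr = pi^2 * E / lambda^2
= 9.8696 * 200000.0 / 78^2
= 9.8696 * 200000.0 / 6084
= 324.4446 MPa

324.4446 MPa


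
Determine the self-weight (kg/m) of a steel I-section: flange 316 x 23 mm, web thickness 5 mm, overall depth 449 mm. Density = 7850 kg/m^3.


A_flanges = 2 * 316 * 23 = 14536 mm^2
A_web = (449 - 2 * 23) * 5 = 2015 mm^2
A_total = 14536 + 2015 = 16551 mm^2 = 0.016551 m^2
Weight = rho * A = 7850 * 0.016551 = 129.9254 kg/m

129.9254 kg/m


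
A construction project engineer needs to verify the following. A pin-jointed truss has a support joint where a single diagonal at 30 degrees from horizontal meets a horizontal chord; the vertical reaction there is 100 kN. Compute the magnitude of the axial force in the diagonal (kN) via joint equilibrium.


At the joint, only the diagonal has a vertical component, so vertical equilibrium gives:
F * sin(30) = 100
F = 100 / sin(30)
= 100 / 0.5
= 200.0 kN

200.0 kN


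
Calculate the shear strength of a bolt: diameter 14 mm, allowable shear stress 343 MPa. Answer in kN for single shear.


A = pi * d^2 / 4 = pi * 14^2 / 4 = 153.938 mm^2
V = f_v * A / 1000 = 343 * 153.938 / 1000
= 52.8007 kN

52.8007 kN


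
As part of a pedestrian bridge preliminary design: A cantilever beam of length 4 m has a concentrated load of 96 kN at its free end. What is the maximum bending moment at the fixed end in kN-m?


For a cantilever with a point load at the free end:
M_max = P * L = 96 * 4 = 384 kN-m

384 kN-m


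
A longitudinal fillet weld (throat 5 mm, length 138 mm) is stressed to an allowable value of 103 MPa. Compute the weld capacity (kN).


Strength = throat * length * allowable stress
= 5 * 138 * 103 N
= 71070 N
= 71.07 kN

71.07 kN


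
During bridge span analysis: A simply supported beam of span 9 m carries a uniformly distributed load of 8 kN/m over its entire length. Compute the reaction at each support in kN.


Total load = w * L = 8 * 9 = 72 kN
By symmetry, each reaction R = total / 2 = 72 / 2 = 36.0 kN

36.0 kN


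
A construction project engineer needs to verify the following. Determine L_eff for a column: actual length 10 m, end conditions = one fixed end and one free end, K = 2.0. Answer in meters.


L_eff = K * L
= 2.0 * 10
= 20.0 m

20.0 m


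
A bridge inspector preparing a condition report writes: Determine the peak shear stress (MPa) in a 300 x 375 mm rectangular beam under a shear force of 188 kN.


A = b * h = 300 * 375 = 112500 mm^2
V = 188 kN = 188000.0 N
tau_max = 1.5 * V / A = 1.5 * 188000.0 / 112500
= 2.5067 MPa

2.5067 MPa


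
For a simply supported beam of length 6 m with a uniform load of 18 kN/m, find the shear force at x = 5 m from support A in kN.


R_A = w * L / 2 = 18 * 6 / 2 = 54.0 kN
V(x) = R_A - w * x = 54.0 - 18 * 5
= -36.0 kN

-36.0 kN


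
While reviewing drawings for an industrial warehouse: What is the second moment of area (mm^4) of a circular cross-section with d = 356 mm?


r = d / 2 = 356 / 2 = 178.0 mm
I = pi * r^4 / 4 = pi * 178.0^4 / 4
= 788442253.58 mm^4

788442253.58 mm^4


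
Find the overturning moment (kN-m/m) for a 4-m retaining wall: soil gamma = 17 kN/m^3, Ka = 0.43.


Pa = 0.5 * Ka * gamma * H^2
= 0.5 * 0.43 * 17 * 4^2
= 58.48 kN/m
Arm = H / 3 = 4 / 3 = 1.3333 m
Mo = Pa * arm = Pa * H / 3 = 58.48 * 4 / 3 = 77.9733 kN-m/m

77.9733 kN-m/m


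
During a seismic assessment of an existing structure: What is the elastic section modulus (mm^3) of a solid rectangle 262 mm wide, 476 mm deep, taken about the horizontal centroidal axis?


S = b * h^2 / 6
= 262 * 476^2 / 6
= 262 * 226576 / 6
= 9893818.67 mm^3

9893818.67 mm^3


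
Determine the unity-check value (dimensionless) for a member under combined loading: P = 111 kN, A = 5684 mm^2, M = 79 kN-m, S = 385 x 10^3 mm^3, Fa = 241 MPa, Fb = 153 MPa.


f_a = P / A = 111000.0 / 5684 = 19.5285 MPa
f_b = M / S = 79000000.0 / 385000.0 = 205.1948 MPa
Ratio = f_a / Fa + f_b / Fb
= 19.5285 / 241 + 205.1948 / 153
= 1.4222 (dimensionless)

1.4222 (dimensionless)


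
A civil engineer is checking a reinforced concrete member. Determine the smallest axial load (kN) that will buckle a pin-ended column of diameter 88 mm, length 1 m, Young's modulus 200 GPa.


I = pi * d^4 / 64 = 2943747.71 mm^4
L = 1000.0 mm
P_cr = pi^2 * E * I / L^2
= 9.8696 * 200000.0 * 2943747.71 / 1000.0^2
= 5810725.08 N = 5810.7251 kN

5810.7251 kN


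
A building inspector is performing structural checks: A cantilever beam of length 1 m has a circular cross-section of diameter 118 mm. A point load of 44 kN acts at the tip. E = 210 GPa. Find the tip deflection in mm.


I = pi * d^4 / 64 = pi * 118^4 / 64 = 9516953.07 mm^4
L = 1000.0 mm, P = 44000.0 N, E = 210000.0 MPa
delta = P * L^3 / (3 * E * I)
= 44000.0 * 1000.0^3 / (3 * 210000.0 * 9516953.07)
= 7.3386 mm

7.3386 mm


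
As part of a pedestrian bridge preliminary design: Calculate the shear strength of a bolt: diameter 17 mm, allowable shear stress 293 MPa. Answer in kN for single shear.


A = pi * d^2 / 4 = pi * 17^2 / 4 = 226.9801 mm^2
V = f_v * A / 1000 = 293 * 226.9801 / 1000
= 66.5052 kN

66.5052 kN


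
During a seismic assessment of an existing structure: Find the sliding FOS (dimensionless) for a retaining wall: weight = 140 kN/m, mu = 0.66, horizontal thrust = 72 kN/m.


Resisting force = mu * W = 0.66 * 140 = 92.4 kN/m
FOS = Resisting / Driving = 92.4 / 72
= 1.2833 (dimensionless)

1.2833 (dimensionless)


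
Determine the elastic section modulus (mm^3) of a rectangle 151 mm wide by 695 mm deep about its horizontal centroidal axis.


S = b * h^2 / 6
= 151 * 695^2 / 6
= 151 * 483025 / 6
= 12156129.17 mm^3

12156129.17 mm^3


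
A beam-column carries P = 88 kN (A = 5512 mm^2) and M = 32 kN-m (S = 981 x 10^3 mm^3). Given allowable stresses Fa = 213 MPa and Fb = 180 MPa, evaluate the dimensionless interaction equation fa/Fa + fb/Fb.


f_a = P / A = 88000.0 / 5512 = 15.9652 MPa
f_b = M / S = 32000000.0 / 981000.0 = 32.6198 MPa
Ratio = f_a / Fa + f_b / Fb
= 15.9652 / 213 + 32.6198 / 180
= 0.2562 (dimensionless)

0.2562 (dimensionless)


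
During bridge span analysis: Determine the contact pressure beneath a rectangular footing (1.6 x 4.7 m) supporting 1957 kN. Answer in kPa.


A = 1.6 * 4.7 = 7.52 m^2
q = P / A = 1957 / 7.52
= 260.2394 kPa

260.2394 kPa


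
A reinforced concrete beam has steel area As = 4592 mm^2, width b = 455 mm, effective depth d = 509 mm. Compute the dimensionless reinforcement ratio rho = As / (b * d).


rho = As / (b * d)
= 4592 / (455 * 509)
= 4592 / 231595
= 0.019828 (dimensionless)

0.019828 (dimensionless)


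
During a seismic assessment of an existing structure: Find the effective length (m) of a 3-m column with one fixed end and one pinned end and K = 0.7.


L_eff = K * L
= 0.7 * 3
= 2.1 m

2.1 m


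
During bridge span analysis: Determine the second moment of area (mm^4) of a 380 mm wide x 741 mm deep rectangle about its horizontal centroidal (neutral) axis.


I = b * h^3 / 12
= 380 * 741^3 / 12
= 380 * 406869021 / 12
= 12884185665.0 mm^4

12884185665.0 mm^4


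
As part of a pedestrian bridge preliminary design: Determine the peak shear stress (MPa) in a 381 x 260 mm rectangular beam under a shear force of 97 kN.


A = b * h = 381 * 260 = 99060 mm^2
V = 97 kN = 97000.0 N
tau_max = 1.5 * V / A = 1.5 * 97000.0 / 99060
= 1.4688 MPa

1.4688 MPa


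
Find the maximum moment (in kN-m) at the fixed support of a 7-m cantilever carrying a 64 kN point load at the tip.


For a cantilever with a point load at the free end:
M_max = P * L = 64 * 7 = 448 kN-m

448 kN-m


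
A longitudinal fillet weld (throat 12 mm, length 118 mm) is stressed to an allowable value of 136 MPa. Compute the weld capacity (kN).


Strength = throat * length * allowable stress
= 12 * 118 * 136 N
= 192576 N
= 192.58 kN

192.58 kN


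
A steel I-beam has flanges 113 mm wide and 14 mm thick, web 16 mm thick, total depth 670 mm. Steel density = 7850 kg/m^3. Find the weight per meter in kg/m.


A_flanges = 2 * 113 * 14 = 3164 mm^2
A_web = (670 - 2 * 14) * 16 = 10272 mm^2
A_total = 3164 + 10272 = 13436 mm^2 = 0.013436 m^2
Weight = rho * A = 7850 * 0.013436 = 105.4726 kg/m

105.4726 kg/m


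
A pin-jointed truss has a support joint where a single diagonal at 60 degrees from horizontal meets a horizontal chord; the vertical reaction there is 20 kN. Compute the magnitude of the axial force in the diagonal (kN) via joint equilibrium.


At the joint, only the diagonal has a vertical component, so vertical equilibrium gives:
F * sin(60) = 20
F = 20 / sin(60)
= 20 / 0.866025
= 23.09 kN

23.09 kN


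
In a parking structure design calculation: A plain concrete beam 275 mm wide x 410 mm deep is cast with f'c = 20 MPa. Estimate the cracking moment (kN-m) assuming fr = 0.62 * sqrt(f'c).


fr = 0.62 * sqrt(20) = 0.62 * 4.4721 = 2.7727 MPa
I = 275 * 410^3 / 12 = 1579439583.33 mm^4
y_t = 205.0 mm
M_cr = fr * I / y_t = 2.7727 * 1579439583.33 / 205.0 N-mm
= 21.3627 kN-m

21.3627 kN-m


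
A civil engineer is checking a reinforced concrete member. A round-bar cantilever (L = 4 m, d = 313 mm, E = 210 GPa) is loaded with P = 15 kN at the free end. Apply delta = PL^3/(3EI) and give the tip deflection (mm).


I = pi * d^4 / 64 = pi * 313^4 / 64 = 471137039.8 mm^4
L = 4000.0 mm, P = 15000.0 N, E = 210000.0 MPa
delta = P * L^3 / (3 * E * I)
= 15000.0 * 4000.0^3 / (3 * 210000.0 * 471137039.8)
= 3.2343 mm

3.2343 mm


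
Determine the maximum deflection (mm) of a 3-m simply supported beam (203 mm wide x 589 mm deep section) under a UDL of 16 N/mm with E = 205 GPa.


I = 203 * 589^3 / 12 = 3456691933.92 mm^4
L = 3000.0 mm, w = 16 N/mm, E = 205000.0 MPa
delta = 5 * w * L^4 / (384 * E * I)
= 5 * 16 * 3000.0^4 / (384 * 205000.0 * 3456691933.92)
= 0.0238 mm

0.0238 mm


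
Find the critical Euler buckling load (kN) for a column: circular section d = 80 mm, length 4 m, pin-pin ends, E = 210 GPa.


I = pi * d^4 / 64 = 2010619.3 mm^4
L = 4000.0 mm
P_cr = pi^2 * E * I / L^2
= 9.8696 * 210000.0 * 2010619.3 / 4000.0^2
= 260452.72 N = 260.4527 kN

260.4527 kN


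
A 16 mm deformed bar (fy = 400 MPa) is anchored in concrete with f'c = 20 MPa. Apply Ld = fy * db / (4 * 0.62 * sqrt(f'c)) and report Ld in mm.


Ld = (fy * db) / (4 * 0.62 * sqrt(f'c))
= (400 * 16) / (4 * 0.62 * sqrt(20))
= 6400 / 11.0909
= 577.05 mm

577.05 mm


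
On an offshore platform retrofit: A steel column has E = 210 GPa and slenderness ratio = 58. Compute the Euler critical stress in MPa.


sigma_cr = pi^2 * E / lambda^2
= 9.8696 * 210000.0 / 58^2
= 9.8696 * 210000.0 / 3364
= 616.1168 MPa

616.1168 MPa


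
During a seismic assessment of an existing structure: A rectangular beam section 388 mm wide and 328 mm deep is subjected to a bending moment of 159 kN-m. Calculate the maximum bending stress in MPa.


I = b * h^3 / 12 = 388 * 328^3 / 12 = 1140964181.33 mm^4
y = h / 2 = 328 / 2 = 164.0 mm
M = 159 kN-m = 159000000.0 N-mm
sigma = M * y / I = 159000000.0 * 164.0 / 1140964181.33
= 22.85 MPa

22.85 MPa


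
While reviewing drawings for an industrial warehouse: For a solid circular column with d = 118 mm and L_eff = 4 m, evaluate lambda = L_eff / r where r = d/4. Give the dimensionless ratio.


Radius of gyration r = d / 4 = 118 / 4 = 29.5 mm
L_eff = 4000.0 mm
Slenderness ratio = L / r = 4000.0 / 29.5 = 135.59 (dimensionless)

135.59 (dimensionless)


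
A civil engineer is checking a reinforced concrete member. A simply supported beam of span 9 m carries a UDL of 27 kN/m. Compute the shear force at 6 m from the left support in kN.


R_A = w * L / 2 = 27 * 9 / 2 = 121.5 kN
V(x) = R_A - w * x = 121.5 - 27 * 6
= -40.5 kN

-40.5 kN


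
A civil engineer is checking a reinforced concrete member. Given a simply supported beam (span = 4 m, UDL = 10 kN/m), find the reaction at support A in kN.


Total load = w * L = 10 * 4 = 40 kN
By symmetry, each reaction R = total / 2 = 40 / 2 = 20.0 kN

20.0 kN


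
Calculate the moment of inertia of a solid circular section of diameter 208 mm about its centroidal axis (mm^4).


r = d / 2 = 208 / 2 = 104.0 mm
I = pi * r^4 / 4 = pi * 104.0^4 / 4
= 91880476.45 mm^4

91880476.45 mm^4


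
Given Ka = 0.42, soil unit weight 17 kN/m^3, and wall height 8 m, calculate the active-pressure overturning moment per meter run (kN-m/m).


Pa = 0.5 * Ka * gamma * H^2
= 0.5 * 0.42 * 17 * 8^2
= 228.48 kN/m
Arm = H / 3 = 8 / 3 = 2.6667 m
Mo = Pa * arm = Pa * H / 3 = 228.48 * 8 / 3 = 609.28 kN-m/m

609.28 kN-m/m


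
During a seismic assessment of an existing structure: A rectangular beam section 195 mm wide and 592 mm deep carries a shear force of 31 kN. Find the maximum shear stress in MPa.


A = b * h = 195 * 592 = 115440 mm^2
V = 31 kN = 31000.0 N
tau_max = 1.5 * V / A = 1.5 * 31000.0 / 115440
= 0.4028 MPa

0.4028 MPa


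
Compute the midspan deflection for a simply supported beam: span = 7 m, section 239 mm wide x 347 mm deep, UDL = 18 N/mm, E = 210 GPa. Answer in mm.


I = 239 * 347^3 / 12 = 832156633.08 mm^4
L = 7000.0 mm, w = 18 N/mm, E = 210000.0 MPa
delta = 5 * w * L^4 / (384 * E * I)
= 5 * 18 * 7000.0^4 / (384 * 210000.0 * 832156633.08)
= 3.2202 mm

3.2202 mm


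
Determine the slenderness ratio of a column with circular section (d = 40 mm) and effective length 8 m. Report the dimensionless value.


Radius of gyration r = d / 4 = 40 / 4 = 10.0 mm
L_eff = 8000.0 mm
Slenderness ratio = L / r = 8000.0 / 10.0 = 800.0 (dimensionless)

800.0 (dimensionless)


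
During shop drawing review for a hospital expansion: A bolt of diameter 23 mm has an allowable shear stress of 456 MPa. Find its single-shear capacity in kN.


A = pi * d^2 / 4 = pi * 23^2 / 4 = 415.4756 mm^2
V = f_v * A / 1000 = 456 * 415.4756 / 1000
= 189.4569 kN

189.4569 kN


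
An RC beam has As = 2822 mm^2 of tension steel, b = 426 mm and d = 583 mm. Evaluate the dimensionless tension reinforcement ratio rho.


rho = As / (b * d)
= 2822 / (426 * 583)
= 2822 / 248358
= 0.011363 (dimensionless)

0.011363 (dimensionless)


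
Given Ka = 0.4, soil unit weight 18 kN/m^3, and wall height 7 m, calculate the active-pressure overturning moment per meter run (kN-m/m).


Pa = 0.5 * Ka * gamma * H^2
= 0.5 * 0.4 * 18 * 7^2
= 176.4 kN/m
Arm = H / 3 = 7 / 3 = 2.3333 m
Mo = Pa * arm = Pa * H / 3 = 176.4 * 7 / 3 = 411.6 kN-m/m

411.6 kN-m/m
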